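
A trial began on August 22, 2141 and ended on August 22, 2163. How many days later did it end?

8035

Day-of-year of August 22, 2141: 234.
Day-of-year of August 22, 2163: 234.
2141 has 365 days, so 365 − 234 = 131 days remain in 2141.
Full years 2142–2162: 16 common + 5 leap = 16×365 + 5×366 = 7670 days.
Total: 131 + 7670 + 234 = 8035 days.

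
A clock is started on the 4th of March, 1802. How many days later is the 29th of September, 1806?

1670

Day-of-year of March 4, 1802: 63.
Day-of-year of September 29, 1806: 272.
1802 has 365 days, so 365 − 63 = 302 days remain in 1802.
Full years: 1803: 365; 1804: 366; 1805: 365. Sum = 1096.
Total: 302 + 1096 + 272 = 1670 days.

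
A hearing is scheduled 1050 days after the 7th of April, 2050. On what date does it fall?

the 20th of February, 2053

Count 1050 days after April 7, 2050:
April 7, 2050 → April 7, 2051: 365 days.
April 7, 2051 → April 7, 2052: 366 days (2052 is a leap year).
April 2052: 30 − 7 = 23 days remain.
Then 9 full months totalling 276 days.
February 1–20, 2053: 20 days (2053 is not a leap year).
Residual: 319 days.
Total: 1050 days.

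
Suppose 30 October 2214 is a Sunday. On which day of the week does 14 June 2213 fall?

Monday

Count forward from the earlier date (June 14, 2213) to the later (October 30, 2214):
Day-of-year of June 14, 2213: 165.
Day-of-year of October 30, 2214: 303.
2213 has 365 days, so 365 − 165 = 200 days remain in 2213.
Total: 200 + 303 = 503 days.
503 mod 7 = 6, so 6 days before Sunday is Monday.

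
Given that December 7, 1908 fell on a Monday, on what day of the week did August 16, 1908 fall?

Sunday

Count forward from the earlier date (August 16, 1908) to the later (December 7, 1908):
August 1908: 31 − 16 = 15 days remain.
Then September (30), October (31), November (30): 30 + 31 + 30 = 91 days.
December 1–7, 1908: 7 days.
Total: 15 + 91 + 7 = 113 days.
113 mod 7 = 1, so 1 day before Monday is Sunday.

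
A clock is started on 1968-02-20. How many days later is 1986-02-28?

6583

Day-of-year of February 20, 1968: 51.
Day-of-year of February 28, 1986: 59.
1968 has 366 days, so 366 − 51 = 315 days remain in 1968.
Full years 1969–1985: 13 common + 4 leap = 13×365 + 4×366 = 6209 days.
Total: 315 + 6209 + 59 = 6583 days.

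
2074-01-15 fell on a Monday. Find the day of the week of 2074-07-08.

January 2074: 31 − 15 = 16 days remain.
Then February 2074 (28), March (31), April (30), May (31), June (30): 28 + 31 + 30 + 31 + 30 = 150 days.
July 1–8, 2074: 8 days.
Total: 16 + 150 + 8 = 174 days.
174 mod 7 = 6, so 6 days after Monday is Sunday.

Sunday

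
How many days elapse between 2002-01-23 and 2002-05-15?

112

January 2002: 31 − 23 = 8 days remain.
Then February 2002 (28), March (31), April (30): 28 + 31 + 30 = 89 days.
May 1–15, 2002: 15 days.
Total: 8 + 89 + 15 = 112 days.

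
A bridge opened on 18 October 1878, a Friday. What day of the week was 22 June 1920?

Tuesday

From October 18, 1878 to October 18, 1919: 41 years, of which 9 contain a Feb 29 — 32×365 + 9×366 = 14974 days.
(1900 is not a leap year (divisible by 100 but not 400).)
October 1919: 31 − 18 = 13 days remain.
Then November (30), December (31), January (31), February 1920 (29), March (31), April (30), May (31): 30 + 31 + 31 + 29 + 31 + 30 + 31 = 213 days.
June 1–22, 1920: 22 days.
Residual: 248 days.
Total: 15222 days.
15222 mod 7 = 4, so 4 days after Friday is Tuesday.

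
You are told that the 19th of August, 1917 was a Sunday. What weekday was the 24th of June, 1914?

Count forward from the earlier date (June 24, 1914) to the later (August 19, 1917):
Day-of-year of June 24, 1914: 175.
Day-of-year of August 19, 1917: 231.
1914 has 365 days, so 365 − 175 = 190 days remain in 1914.
Full years: 1915: 365; 1916: 366. Sum = 731.
Total: 190 + 731 + 231 = 1152 days.
1152 mod 7 = 4, so 4 days before Sunday is Wednesday.

Wednesday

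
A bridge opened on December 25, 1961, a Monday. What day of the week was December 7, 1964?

Day-of-year of December 25, 1961: 359.
Day-of-year of December 7, 1964: 342.
1961 has 365 days, so 365 − 359 = 6 days remain in 1961.
Full years: 1962: 365; 1963: 365. Sum = 730.
Total: 6 + 730 + 342 = 1078 days.
1078 is a multiple of 7, so December 7, 1964 falls on the same weekday: Monday.

Monday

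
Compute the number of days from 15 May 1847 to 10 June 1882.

From May 15, 1847 to May 15, 1882: 35 years, of which 9 contain a Feb 29 — 26×365 + 9×366 = 12784 days.
May 1882: 31 − 15 = 16 days remain.
June 1–10, 1882: 10 days.
Residual: 26 days.
Total: 12810 days.

12810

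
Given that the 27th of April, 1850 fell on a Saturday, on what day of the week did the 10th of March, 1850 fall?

Sunday

Count forward from the earlier date (March 10, 1850) to the later (April 27, 1850):
March 1850: 31 − 10 = 21 days remain.
April 1–27, 1850: 27 days.
Total: 21 + 27 = 48 days.
48 mod 7 = 6, so 6 days before Saturday is Sunday.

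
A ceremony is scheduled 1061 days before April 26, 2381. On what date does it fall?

May 31, 2378

Count 1061 days before April 26, 2381:
May 31, 2378 → May 31, 2379: 365 days.
May 31, 2379 → May 31, 2380: 366 days (2380 is a leap year).
May 2380: 31 − 31 = 0 days remain.
Then 10 full months totalling 304 days.
April 1–26, 2381: 26 days.
Residual: 330 days.
Total: 1061 days.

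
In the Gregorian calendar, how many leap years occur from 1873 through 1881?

2

Years divisible by 4 in [1873, 1881]: 1876, 1880.
No century exceptions apply. Count: 2.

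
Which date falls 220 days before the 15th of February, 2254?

the 10th of July, 2253

Count 220 days before February 15, 2254:
Day-of-year of July 10, 2253: 191.
Day-of-year of February 15, 2254: 46.
2253 has 365 days, so 365 − 191 = 174 days remain in 2253.
Total: 174 + 46 = 220 days.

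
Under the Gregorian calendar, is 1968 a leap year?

1968 is a leap year.

Yes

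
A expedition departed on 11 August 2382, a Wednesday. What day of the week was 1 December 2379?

Saturday

Count forward from the earlier date (December 1, 2379) to the later (August 11, 2382):
December 1, 2379 → December 1, 2380: 366 days (2380 is a leap year).
December 1, 2380 → December 1, 2381: 365 days.
December 2381: 31 − 1 = 30 days remain.
Then January (31), February 2382 (28), March (31), April (30), May (31), June (30), July (31): 31 + 28 + 31 + 30 + 31 + 30 + 31 = 212 days.
August 1–11, 2382: 11 days.
Residual: 253 days.
Total: 984 days.
984 mod 7 = 4, so 4 days before Wednesday is Saturday.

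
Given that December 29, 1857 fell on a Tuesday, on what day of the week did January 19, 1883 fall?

Friday

Day-of-year of December 29, 1857: 363.
Day-of-year of January 19, 1883: 19.
1857 has 365 days, so 365 − 363 = 2 days remain in 1857.
Full years 1858–1882: 19 common + 6 leap = 19×365 + 6×366 = 9131 days.
Total: 2 + 9131 + 19 = 9152 days.
9152 mod 7 = 3, so 3 days after Tuesday is Friday.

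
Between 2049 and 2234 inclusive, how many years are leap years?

Years divisible by 4: 2052, 2056, …, 2232 — 46 in all.
Of these, 2100, 2200 are divisible by 100 but not 400, so not leap.
Leap years: 46 − 2 = 44.

44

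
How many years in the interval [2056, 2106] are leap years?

Years divisible by 4: 2056, 2060, …, 2104 — 13 in all.
Of these, 2100 is divisible by 100 but not 400, so not leap.
Leap years: 13 − 1 = 12.

12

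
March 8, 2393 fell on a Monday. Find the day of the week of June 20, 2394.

March 8, 2393 → March 8, 2394: 365 days.
March 2394: 31 − 8 = 23 days remain.
Then April (30), May (31): 30 + 31 = 61 days.
June 1–20, 2394: 20 days.
Residual: 104 days.
Total: 469 days.
469 is a multiple of 7, so June 20, 2394 falls on the same weekday: Monday.

Monday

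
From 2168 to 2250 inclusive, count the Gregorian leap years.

Years divisible by 4: 2168, 2172, …, 2248 — 21 in all.
Of these, 2200 is divisible by 100 but not 400, so not leap.
Leap years: 21 − 1 = 20.

20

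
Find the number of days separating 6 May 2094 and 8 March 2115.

From May 6, 2094 to May 6, 2114: 20 years, of which 4 contain a Feb 29 — 16×365 + 4×366 = 7304 days.
(2100 is not a leap year (divisible by 100 but not 400).)
May 2114: 31 − 6 = 25 days remain.
Then 9 full months totalling 273 days.
March 1–8, 2115: 8 days.
Residual: 306 days.
Total: 7610 days.

7610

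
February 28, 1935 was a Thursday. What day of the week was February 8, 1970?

From February 28, 1935 to February 28, 1969: 34 years, of which 9 contain a Feb 29 — 25×365 + 9×366 = 12419 days.
February 1969: 28 − 28 = 0 days remain (1969 is not a leap year, so February has 28 days).
Then 11 full months totalling 337 days.
February 1–8, 1970: 8 days (1970 is not a leap year).
Residual: 345 days.
Total: 12764 days.
12764 mod 7 = 3, so 3 days after Thursday is Sunday.

Sunday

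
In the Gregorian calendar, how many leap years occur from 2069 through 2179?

26

Years divisible by 4: 2072, 2076, …, 2176 — 27 in all.
Of these, 2100 is divisible by 100 but not 400, so not leap.
Leap years: 27 − 1 = 26.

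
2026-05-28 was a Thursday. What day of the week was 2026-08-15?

Saturday

May 2026: 31 − 28 = 3 days remain.
Then June (30), July (31): 30 + 31 = 61 days.
August 1–15, 2026: 15 days.
Total: 3 + 61 + 15 = 79 days.
79 mod 7 = 2, so 2 days after Thursday is Saturday.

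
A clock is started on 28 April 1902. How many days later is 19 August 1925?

From April 28, 1902 to April 28, 1925: 23 years, of which 6 contain a Feb 29 — 17×365 + 6×366 = 8401 days.
April 1925: 30 − 28 = 2 days remain.
Then May (31), June (30), July (31): 31 + 30 + 31 = 92 days.
August 1–19, 1925: 19 days.
Residual: 113 days.
Total: 8514 days.

8514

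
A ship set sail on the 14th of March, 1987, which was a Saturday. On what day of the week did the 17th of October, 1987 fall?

Saturday

March 1987: 31 − 14 = 17 days remain.
Then April (30), May (31), June (30), July (31), August (31), September (30): 30 + 31 + 30 + 31 + 31 + 30 = 183 days.
October 1–17, 1987: 17 days.
Total: 17 + 183 + 17 = 217 days.
217 is a multiple of 7, so the 17th of October, 1987 falls on the same weekday: Saturday.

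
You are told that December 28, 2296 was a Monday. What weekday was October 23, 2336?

Friday

From December 28, 2296 to December 28, 2335: 39 years, of which 8 contain a Feb 29 — 31×365 + 8×366 = 14243 days.
(2300 is not a leap year (divisible by 100 but not 400).)
December 2335: 31 − 28 = 3 days remain.
Then 9 full months totalling 274 days.
October 1–23, 2336: 23 days.
Residual: 300 days.
Total: 14543 days.
14543 mod 7 = 4, so 4 days after Monday is Friday.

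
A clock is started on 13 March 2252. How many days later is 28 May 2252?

76

March 2252: 31 − 13 = 18 days remain.
Then April (30): 30 days.
May 1–28, 2252: 28 days.
Total: 18 + 30 + 28 = 76 days.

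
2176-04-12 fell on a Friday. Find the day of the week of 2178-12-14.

Monday

April 12, 2176 → April 12, 2177: 365 days.
April 12, 2177 → April 12, 2178: 365 days.
April 2178: 30 − 12 = 18 days remain.
Then May (31), June (30), July (31), August (31), September (30), October (31), November (30): 31 + 30 + 31 + 31 + 30 + 31 + 30 = 214 days.
December 1–14, 2178: 14 days.
Residual: 246 days.
Total: 976 days.
976 mod 7 = 3, so 3 days after Friday is Monday.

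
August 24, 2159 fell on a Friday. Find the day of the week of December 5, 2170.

Day-of-year of August 24, 2159: 236.
Day-of-year of December 5, 2170: 339.
2159 has 365 days, so 365 − 236 = 129 days remain in 2159.
Full years 2160–2169: 7 common + 3 leap = 7×365 + 3×366 = 3653 days.
Total: 129 + 3653 + 339 = 4121 days.
4121 mod 7 = 5, so 5 days after Friday is Wednesday.

Wednesday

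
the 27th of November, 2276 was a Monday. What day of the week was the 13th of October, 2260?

Saturday

Count forward from the earlier date (October 13, 2260) to the later (November 27, 2276):
Day-of-year of October 13, 2260: 287.
Day-of-year of November 27, 2276: 332.
2260 has 366 days, so 366 − 287 = 79 days remain in 2260.
Full years 2261–2275: 12 common + 3 leap = 12×365 + 3×366 = 5478 days.
Total: 79 + 5478 + 332 = 5889 days.
5889 mod 7 = 2, so 2 days before Monday is Saturday.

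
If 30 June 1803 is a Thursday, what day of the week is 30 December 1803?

Friday

June 1803: 30 − 30 = 0 days remain.
Then July (31), August (31), September (30), October (31), November (30): 31 + 31 + 30 + 31 + 30 = 153 days.
December 1–30, 1803: 30 days.
Total: 0 + 153 + 30 = 183 days.
183 mod 7 = 1, so 1 day after Thursday is Friday.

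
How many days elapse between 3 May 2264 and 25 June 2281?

6262

Day-of-year of May 3, 2264: 124.
Day-of-year of June 25, 2281: 176.
2264 has 366 days, so 366 − 124 = 242 days remain in 2264.
Full years 2265–2280: 12 common + 4 leap = 12×365 + 4×366 = 5844 days.
Total: 242 + 5844 + 176 = 6262 days.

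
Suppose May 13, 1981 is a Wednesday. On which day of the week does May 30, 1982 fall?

Sunday

May 13, 1981 → May 13, 1982: 365 days.
Within May 1982: 30 − 13 = 17 days.
Total: 382 days.
382 mod 7 = 4, so 4 days after Wednesday is Sunday.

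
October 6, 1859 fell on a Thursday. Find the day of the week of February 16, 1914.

Monday

Day-of-year of October 6, 1859: 279.
Day-of-year of February 16, 1914: 47.
1859 has 365 days, so 365 − 279 = 86 days remain in 1859.
Full years 1860–1913: 41 common + 13 leap = 41×365 + 13×366 = 19723 days.
Total: 86 + 19723 + 47 = 19856 days.
19856 mod 7 = 4, so 4 days after Thursday is Monday.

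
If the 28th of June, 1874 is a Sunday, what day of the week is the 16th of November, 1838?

Friday

Count forward from the earlier date (November 16, 1838) to the later (June 28, 1874):
Day-of-year of November 16, 1838: 320.
Day-of-year of June 28, 1874: 179.
1838 has 365 days, so 365 − 320 = 45 days remain in 1838.
Full years 1839–1873: 26 common + 9 leap = 26×365 + 9×366 = 12784 days.
Total: 45 + 12784 + 179 = 13008 days.
13008 mod 7 = 2, so 2 days before Sunday is Friday.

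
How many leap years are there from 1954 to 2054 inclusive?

Years divisible by 4: 1956, 1960, …, 2052 — 25 in all.
2000 is divisible by 400, so still leap.
No century exceptions apply. Count: 25.

25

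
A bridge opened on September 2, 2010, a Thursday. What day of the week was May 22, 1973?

Count forward from the earlier date (May 22, 1973) to the later (September 2, 2010):
From May 22, 1973 to May 22, 2010: 37 years, of which 9 contain a Feb 29 — 28×365 + 9×366 = 13514 days.
(2000 is a leap year (divisible by 400).)
May 2010: 31 − 22 = 9 days remain.
Then June (30), July (31), August (31): 30 + 31 + 31 = 92 days.
September 1–2, 2010: 2 days.
Residual: 103 days.
Total: 13617 days.
13617 mod 7 = 2, so 2 days before Thursday is Tuesday.

Tuesday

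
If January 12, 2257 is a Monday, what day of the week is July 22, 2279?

Tuesday

From January 12, 2257 to January 12, 2279: 22 years, of which 5 contain a Feb 29 — 17×365 + 5×366 = 8035 days.
January 2279: 31 − 12 = 19 days remain.
Then February 2279 (28), March (31), April (30), May (31), June (30): 28 + 31 + 30 + 31 + 30 = 150 days.
July 1–22, 2279: 22 days.
Residual: 191 days.
Total: 8226 days.
8226 mod 7 = 1, so 1 day after Monday is Tuesday.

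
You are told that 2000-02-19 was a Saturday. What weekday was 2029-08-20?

Monday

Day-of-year of February 19, 2000: 50.
Day-of-year of August 20, 2029: 232.
2000 has 366 days, so 366 − 50 = 316 days remain in 2000.
Full years 2001–2028: 21 common + 7 leap = 21×365 + 7×366 = 10227 days.
Total: 316 + 10227 + 232 = 10775 days.
10775 mod 7 = 2, so 2 days after Saturday is Monday.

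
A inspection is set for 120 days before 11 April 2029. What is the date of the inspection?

12 December 2028

Count 120 days before April 11, 2029:
December 2028: 31 − 12 = 19 days remain.
Then January (31), February 2029 (28), March (31): 31 + 28 + 31 = 90 days.
April 1–11, 2029: 11 days.
Total: 19 + 90 + 11 = 120 days.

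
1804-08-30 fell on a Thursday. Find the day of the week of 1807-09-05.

Saturday

Day-of-year of August 30, 1804: 243.
Day-of-year of September 5, 1807: 248.
1804 has 366 days, so 366 − 243 = 123 days remain in 1804.
Full years: 1805: 365; 1806: 365. Sum = 730.
Total: 123 + 730 + 248 = 1101 days.
1101 mod 7 = 2, so 2 days after Thursday is Saturday.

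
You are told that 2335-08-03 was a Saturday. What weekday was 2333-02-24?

Count forward from the earlier date (February 24, 2333) to the later (August 3, 2335):
Day-of-year of February 24, 2333: 55.
Day-of-year of August 3, 2335: 215.
2333 has 365 days, so 365 − 55 = 310 days remain in 2333.
Full years: 2334: 365. Sum = 365.
Total: 310 + 365 + 215 = 890 days.
890 mod 7 = 1, so 1 day before Saturday is Friday.

Friday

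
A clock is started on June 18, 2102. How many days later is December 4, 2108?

2361

June 18, 2102 → June 18, 2103: 365 days.
June 18, 2103 → June 18, 2104: 366 days (2104 is a leap year).
June 18, 2104 → June 18, 2105: 365 days.
June 18, 2105 → June 18, 2106: 365 days.
June 18, 2106 → June 18, 2107: 365 days.
June 18, 2107 → June 18, 2108: 366 days (2108 is a leap year).
June 2108: 30 − 18 = 12 days remain.
Then July (31), August (31), September (30), October (31), November (30): 31 + 31 + 30 + 31 + 30 = 153 days.
December 1–4, 2108: 4 days.
Residual: 169 days.
Total: 2361 days.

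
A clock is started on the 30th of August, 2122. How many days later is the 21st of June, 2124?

661

August 2122: 31 − 30 = 1 day remains.
Then 21 full months totalling 639 days.
June 1–21, 2124: 21 days.
Total: 1 + 639 + 21 = 661 days.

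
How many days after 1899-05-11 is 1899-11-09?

May 1899: 31 − 11 = 20 days remain.
Then June (30), July (31), August (31), September (30), October (31): 30 + 31 + 31 + 30 + 31 = 153 days.
November 1–9, 1899: 9 days.
Total: 20 + 153 + 9 = 182 days.

182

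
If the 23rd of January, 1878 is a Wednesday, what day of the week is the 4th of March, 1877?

Sunday

Count forward from the earlier date (March 4, 1877) to the later (January 23, 1878):
March 1877: 31 − 4 = 27 days remain.
Then 9 full months totalling 275 days.
January 1–23, 1878: 23 days.
Total: 27 + 275 + 23 = 325 days.
325 mod 7 = 3, so 3 days before Wednesday is Sunday.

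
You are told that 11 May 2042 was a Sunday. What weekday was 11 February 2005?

Friday

Count forward from the earlier date (February 11, 2005) to the later (May 11, 2042):
Day-of-year of February 11, 2005: 42.
Day-of-year of May 11, 2042: 131.
2005 has 365 days, so 365 − 42 = 323 days remain in 2005.
Full years 2006–2041: 27 common + 9 leap = 27×365 + 9×366 = 13149 days.
Total: 323 + 13149 + 131 = 13603 days.
13603 mod 7 = 2, so 2 days before Sunday is Friday.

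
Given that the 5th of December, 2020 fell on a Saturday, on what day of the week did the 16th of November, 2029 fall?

Friday

Day-of-year of December 5, 2020: 340.
Day-of-year of November 16, 2029: 320.
2020 has 366 days, so 366 − 340 = 26 days remain in 2020.
Full years 2021–2028: 6 common + 2 leap = 6×365 + 2×366 = 2922 days.
Total: 26 + 2922 + 320 = 3268 days.
3268 mod 7 = 6, so 6 days after Saturday is Friday.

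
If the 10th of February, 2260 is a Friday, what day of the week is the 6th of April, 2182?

Count forward from the earlier date (April 6, 2182) to the later (February 10, 2260):
From April 6, 2182 to April 6, 2259: 77 years, of which 18 contain a Feb 29 — 59×365 + 18×366 = 28123 days.
(2200 is not a leap year (divisible by 100 but not 400).)
April 2259: 30 − 6 = 24 days remain.
Then 9 full months totalling 276 days.
February 1–10, 2260: 10 days (2260 is a leap year).
Residual: 310 days.
Total: 28433 days.
28433 mod 7 = 6, so 6 days before Friday is Saturday.

Saturday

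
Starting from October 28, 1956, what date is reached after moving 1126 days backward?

September 28, 1953

Count 1126 days before October 28, 1956:
September 28, 1953 → September 28, 1954: 365 days.
September 28, 1954 → September 28, 1955: 365 days.
September 28, 1955 → September 28, 1956: 366 days (1956 is a leap year).
September 1956: 30 − 28 = 2 days remain.
October 1–28, 1956: 28 days.
Residual: 30 days.
Total: 1126 days.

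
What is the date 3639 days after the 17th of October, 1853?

the 4th of October, 1863

Count 3639 days after October 17, 1853:
Day-of-year of October 17, 1853: 290.
Day-of-year of October 4, 1863: 277.
1853 has 365 days, so 365 − 290 = 75 days remain in 1853.
Full years 1854–1862: 7 common + 2 leap = 7×365 + 2×366 = 3287 days.
Total: 75 + 3287 + 277 = 3639 days.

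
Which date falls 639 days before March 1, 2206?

May 31, 2204

Count 639 days before March 1, 2206:
Day-of-year of May 31, 2204: 152.
Day-of-year of March 1, 2206: 60.
2204 has 366 days, so 366 − 152 = 214 days remain in 2204.
Full years: 2205: 365. Sum = 365.
Total: 214 + 365 + 60 = 639 days.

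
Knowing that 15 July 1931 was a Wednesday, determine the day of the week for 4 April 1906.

Wednesday

Count forward from the earlier date (April 4, 1906) to the later (July 15, 1931):
Day-of-year of April 4, 1906: 94.
Day-of-year of July 15, 1931: 196.
1906 has 365 days, so 365 − 94 = 271 days remain in 1906.
Full years 1907–1930: 18 common + 6 leap = 18×365 + 6×366 = 8766 days.
Total: 271 + 8766 + 196 = 9233 days.
9233 is a multiple of 7, so 4 April 1906 falls on the same weekday: Wednesday.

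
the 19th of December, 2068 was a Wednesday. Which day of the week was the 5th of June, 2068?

Tuesday

Count forward from the earlier date (June 5, 2068) to the later (December 19, 2068):
June 2068: 30 − 5 = 25 days remain.
Then July (31), August (31), September (30), October (31), November (30): 31 + 31 + 30 + 31 + 30 = 153 days.
December 1–19, 2068: 19 days.
Total: 25 + 153 + 19 = 197 days.
197 mod 7 = 1, so 1 day before Wednesday is Tuesday.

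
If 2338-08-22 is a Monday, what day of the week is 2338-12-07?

August 2338: 31 − 22 = 9 days remain.
Then September (30), October (31), November (30): 30 + 31 + 30 = 91 days.
December 1–7, 2338: 7 days.
Total: 9 + 91 + 7 = 107 days.
107 mod 7 = 2, so 2 days after Monday is Wednesday.

Wednesday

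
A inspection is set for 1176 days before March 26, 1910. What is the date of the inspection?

January 5, 1907

Count 1176 days before March 26, 1910:
January 5, 1907 → January 5, 1908: 365 days.
January 5, 1908 → January 5, 1909: 366 days (1908 is a leap year).
January 5, 1909 → January 5, 1910: 365 days.
January 1910: 31 − 5 = 26 days remain.
Then February 1910 (28): 28 days.
March 1–26, 1910: 26 days.
Residual: 80 days.
Total: 1176 days.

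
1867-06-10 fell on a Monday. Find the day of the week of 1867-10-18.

June 1867: 30 − 10 = 20 days remain.
Then July (31), August (31), September (30): 31 + 31 + 30 = 92 days.
October 1–18, 1867: 18 days.
Total: 20 + 92 + 18 = 130 days.
130 mod 7 = 4, so 4 days after Monday is Friday.

Friday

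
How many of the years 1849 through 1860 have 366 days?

3

Years divisible by 4 in [1849, 1860]: 1852, 1856, 1860.
No century exceptions apply. Count: 3.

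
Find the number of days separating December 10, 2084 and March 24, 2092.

2661

From December 10, 2084 to December 10, 2091: 7 years, of which 1 contains a Feb 29 — 6×365 + 1×366 = 2556 days.
December 2091: 31 − 10 = 21 days remain.
Then January (31), February 2092 (29): 31 + 29 = 60 days.
March 1–24, 2092: 24 days.
Residual: 105 days.
Total: 2661 days.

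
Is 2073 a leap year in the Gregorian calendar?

No

2073 is not a leap year.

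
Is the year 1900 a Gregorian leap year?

No

1900 is not a leap year (divisible by 100 but not 400).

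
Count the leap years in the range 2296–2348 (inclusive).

Years divisible by 4: 2296, 2300, …, 2348 — 14 in all.
Of these, 2300 is divisible by 100 but not 400, so not leap.
Leap years: 14 − 1 = 13.

13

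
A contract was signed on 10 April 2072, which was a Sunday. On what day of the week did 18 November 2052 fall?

Count forward from the earlier date (November 18, 2052) to the later (April 10, 2072):
Day-of-year of November 18, 2052: 323.
Day-of-year of April 10, 2072: 101.
2052 has 366 days, so 366 − 323 = 43 days remain in 2052.
Full years 2053–2071: 15 common + 4 leap = 15×365 + 4×366 = 6939 days.
Total: 43 + 6939 + 101 = 7083 days.
7083 mod 7 = 6, so 6 days before Sunday is Monday.

Monday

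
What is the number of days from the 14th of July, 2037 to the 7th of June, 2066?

10555

Day-of-year of July 14, 2037: 195.
Day-of-year of June 7, 2066: 158.
2037 has 365 days, so 365 − 195 = 170 days remain in 2037.
Full years 2038–2065: 21 common + 7 leap = 21×365 + 7×366 = 10227 days.
Total: 170 + 10227 + 158 = 10555 days.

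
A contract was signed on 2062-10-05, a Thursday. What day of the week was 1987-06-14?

Sunday

Count forward from the earlier date (June 14, 1987) to the later (October 5, 2062):
From June 14, 1987 to June 14, 2062: 75 years, of which 19 contain a Feb 29 — 56×365 + 19×366 = 27394 days.
(2000 is a leap year (divisible by 400).)
June 2062: 30 − 14 = 16 days remain.
Then July (31), August (31), September (30): 31 + 31 + 30 = 92 days.
October 1–5, 2062: 5 days.
Residual: 113 days.
Total: 27507 days.
27507 mod 7 = 4, so 4 days before Thursday is Sunday.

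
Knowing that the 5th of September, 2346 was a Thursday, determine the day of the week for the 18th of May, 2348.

September 5, 2346 → September 5, 2347: 365 days.
September 2347: 30 − 5 = 25 days remain.
Then October (31), November (30), December (31), January (31), February 2348 (29), March (31), April (30): 31 + 30 + 31 + 31 + 29 + 31 + 30 = 213 days.
May 1–18, 2348: 18 days.
Residual: 256 days.
Total: 621 days.
621 mod 7 = 5, so 5 days after Thursday is Tuesday.

Tuesday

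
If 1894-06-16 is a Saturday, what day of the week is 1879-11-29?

Saturday

Count forward from the earlier date (November 29, 1879) to the later (June 16, 1894):
From November 29, 1879 to November 29, 1893: 14 years, of which 4 contain a Feb 29 — 10×365 + 4×366 = 5114 days.
November 1893: 30 − 29 = 1 day remains.
Then December (31), January (31), February 1894 (28), March (31), April (30), May (31): 31 + 31 + 28 + 31 + 30 + 31 = 182 days.
June 1–16, 1894: 16 days.
Residual: 199 days.
Total: 5313 days.
5313 is a multiple of 7, so 1879-11-29 falls on the same weekday: Saturday.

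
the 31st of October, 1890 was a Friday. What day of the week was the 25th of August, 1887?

Thursday

Count forward from the earlier date (August 25, 1887) to the later (October 31, 1890):
Day-of-year of August 25, 1887: 237.
Day-of-year of October 31, 1890: 304.
1887 has 365 days, so 365 − 237 = 128 days remain in 1887.
Full years: 1888: 366; 1889: 365. Sum = 731.
Total: 128 + 731 + 304 = 1163 days.
1163 mod 7 = 1, so 1 day before Friday is Thursday.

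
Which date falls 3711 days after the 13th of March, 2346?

the 10th of May, 2356

Count 3711 days after March 13, 2346:
Day-of-year of March 13, 2346: 72.
Day-of-year of May 10, 2356: 131.
2346 has 365 days, so 365 − 72 = 293 days remain in 2346.
Full years 2347–2355: 7 common + 2 leap = 7×365 + 2×366 = 3287 days.
Total: 293 + 3287 + 131 = 3711 days.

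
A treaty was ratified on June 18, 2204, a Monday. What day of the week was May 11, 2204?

Friday

Count forward from the earlier date (May 11, 2204) to the later (June 18, 2204):
May 2204: 31 − 11 = 20 days remain.
June 1–18, 2204: 18 days.
Total: 20 + 18 = 38 days.
38 mod 7 = 3, so 3 days before Monday is Friday.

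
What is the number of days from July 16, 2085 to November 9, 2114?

Day-of-year of July 16, 2085: 197.
Day-of-year of November 9, 2114: 313.
2085 has 365 days, so 365 − 197 = 168 days remain in 2085.
Full years 2086–2113: 22 common + 6 leap = 22×365 + 6×366 = 10226 days.
Total: 168 + 10226 + 313 = 10707 days.

10707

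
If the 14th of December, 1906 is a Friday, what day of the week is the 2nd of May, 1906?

Count forward from the earlier date (May 2, 1906) to the later (December 14, 1906):
May 1906: 31 − 2 = 29 days remain.
Then June (30), July (31), August (31), September (30), October (31), November (30): 30 + 31 + 31 + 30 + 31 + 30 = 183 days.
December 1–14, 1906: 14 days.
Total: 29 + 183 + 14 = 226 days.
226 mod 7 = 2, so 2 days before Friday is Wednesday.

Wednesday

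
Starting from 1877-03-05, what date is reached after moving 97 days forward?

1877-06-10

Count 97 days after March 5, 1877:
March 1877: 31 − 5 = 26 days remain.
Then April (30), May (31): 30 + 31 = 61 days.
June 1–10, 1877: 10 days.
Total: 26 + 61 + 10 = 97 days.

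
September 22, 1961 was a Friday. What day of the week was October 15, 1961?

September 1961: 30 − 22 = 8 days remain.
October 1–15, 1961: 15 days.
Total: 8 + 15 = 23 days.
23 mod 7 = 2, so 2 days after Friday is Sunday.

Sunday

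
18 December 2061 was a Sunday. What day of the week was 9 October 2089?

Day-of-year of December 18, 2061: 352.
Day-of-year of October 9, 2089: 282.
2061 has 365 days, so 365 − 352 = 13 days remain in 2061.
Full years 2062–2088: 20 common + 7 leap = 20×365 + 7×366 = 9862 days.
Total: 13 + 9862 + 282 = 10157 days.
10157 is a multiple of 7, so 9 October 2089 falls on the same weekday: Sunday.

Sunday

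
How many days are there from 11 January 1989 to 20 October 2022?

12335

From January 11, 1989 to January 11, 2022: 33 years, of which 8 contain a Feb 29 — 25×365 + 8×366 = 12053 days.
(2000 is a leap year (divisible by 400).)
January 2022: 31 − 11 = 20 days remain.
Then February 2022 (28), March (31), April (30), May (31), June (30), July (31), August (31), September (30): 28 + 31 + 30 + 31 + 30 + 31 + 31 + 30 = 242 days.
October 1–20, 2022: 20 days.
Residual: 282 days.
Total: 12335 days.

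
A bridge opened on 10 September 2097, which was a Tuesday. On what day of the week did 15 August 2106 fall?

Day-of-year of September 10, 2097: 253.
Day-of-year of August 15, 2106: 227.
2097 has 365 days, so 365 − 253 = 112 days remain in 2097.
Full years 2098–2105: 7 common + 1 leap = 7×365 + 1×366 = 2921 days.
Total: 112 + 2921 + 227 = 3260 days.
3260 mod 7 = 5, so 5 days after Tuesday is Sunday.

Sunday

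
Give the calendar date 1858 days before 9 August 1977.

8 July 1972

Count 1858 days before August 9, 1977:
Day-of-year of July 8, 1972: 190.
Day-of-year of August 9, 1977: 221.
1972 has 366 days, so 366 − 190 = 176 days remain in 1972.
Full years: 1973: 365; 1974: 365; 1975: 365; 1976: 366. Sum = 1461.
Total: 176 + 1461 + 221 = 1858 days.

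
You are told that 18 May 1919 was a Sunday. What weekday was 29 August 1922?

Tuesday

Day-of-year of May 18, 1919: 138.
Day-of-year of August 29, 1922: 241.
1919 has 365 days, so 365 − 138 = 227 days remain in 1919.
Full years: 1920: 366; 1921: 365. Sum = 731.
Total: 227 + 731 + 241 = 1199 days.
1199 mod 7 = 2, so 2 days after Sunday is Tuesday.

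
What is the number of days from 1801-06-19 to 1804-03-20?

Day-of-year of June 19, 1801: 170.
Day-of-year of March 20, 1804: 80.
1801 has 365 days, so 365 − 170 = 195 days remain in 1801.
Full years: 1802: 365; 1803: 365. Sum = 730.
Total: 195 + 730 + 80 = 1005 days.

1005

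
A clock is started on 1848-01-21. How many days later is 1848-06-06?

January 1848: 31 − 21 = 10 days remain.
Then February 1848 (29), March (31), April (30), May (31): 29 + 31 + 30 + 31 = 121 days.
June 1–6, 1848: 6 days.
Total: 10 + 121 + 6 = 137 days.

137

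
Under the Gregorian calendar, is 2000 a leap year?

2000 is a leap year (divisible by 400).

Yes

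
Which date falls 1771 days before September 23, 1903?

November 16, 1898

Count 1771 days before September 23, 1903:
November 16, 1898 → November 16, 1899: 365 days.
November 16, 1899 → November 16, 1900: 365 days (1900 is not a leap year (divisible by 100 but not 400)).
November 16, 1900 → November 16, 1901: 365 days.
November 16, 1901 → November 16, 1902: 365 days.
November 1902: 30 − 16 = 14 days remain.
Then 9 full months totalling 274 days.
September 1–23, 1903: 23 days.
Residual: 311 days.
Total: 1771 days.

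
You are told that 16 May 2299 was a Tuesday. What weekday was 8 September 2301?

Sunday

May 2299: 31 − 16 = 15 days remain.
Then 27 full months totalling 822 days.
September 1–8, 2301: 8 days.
Total: 15 + 822 + 8 = 845 days.
845 mod 7 = 5, so 5 days after Tuesday is Sunday.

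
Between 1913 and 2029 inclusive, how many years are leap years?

Years divisible by 4: 1916, 1920, …, 2028 — 29 in all.
2000 is divisible by 400, so still leap.
No century exceptions apply. Count: 29.

29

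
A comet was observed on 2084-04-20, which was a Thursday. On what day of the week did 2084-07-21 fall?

Friday

April 2084: 30 − 20 = 10 days remain.
Then May (31), June (30): 31 + 30 = 61 days.
July 1–21, 2084: 21 days.
Total: 10 + 61 + 21 = 92 days.
92 mod 7 = 1, so 1 day after Thursday is Friday.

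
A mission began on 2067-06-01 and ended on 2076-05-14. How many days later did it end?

3270

From June 1, 2067 to June 1, 2075: 8 years, of which 2 contain a Feb 29 — 6×365 + 2×366 = 2922 days.
June 2075: 30 − 1 = 29 days remain.
Then 10 full months totalling 305 days.
May 1–14, 2076: 14 days.
Residual: 348 days.
Total: 3270 days.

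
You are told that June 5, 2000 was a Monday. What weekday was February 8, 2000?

Tuesday

Count forward from the earlier date (February 8, 2000) to the later (June 5, 2000):
February 2000: 29 − 8 = 21 days remain (2000 is a leap year (divisible by 400), so February has 29 days).
Then March (31), April (30), May (31): 31 + 30 + 31 = 92 days.
June 1–5, 2000: 5 days.
Total: 21 + 92 + 5 = 118 days.
118 mod 7 = 6, so 6 days before Monday is Tuesday.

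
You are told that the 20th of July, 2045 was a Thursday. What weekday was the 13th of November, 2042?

Thursday

Count forward from the earlier date (November 13, 2042) to the later (July 20, 2045):
November 13, 2042 → November 13, 2043: 365 days.
November 13, 2043 → November 13, 2044: 366 days (2044 is a leap year).
November 2044: 30 − 13 = 17 days remain.
Then December (31), January (31), February 2045 (28), March (31), April (30), May (31), June (30): 31 + 31 + 28 + 31 + 30 + 31 + 30 = 212 days.
July 1–20, 2045: 20 days.
Residual: 249 days.
Total: 980 days.
980 is a multiple of 7, so the 13th of November, 2042 falls on the same weekday: Thursday.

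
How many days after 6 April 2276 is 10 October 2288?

4570

From April 6, 2276 to April 6, 2288: 12 years, of which 3 contain a Feb 29 — 9×365 + 3×366 = 4383 days.
April 2288: 30 − 6 = 24 days remain.
Then May (31), June (30), July (31), August (31), September (30): 31 + 30 + 31 + 31 + 30 = 153 days.
October 1–10, 2288: 10 days.
Residual: 187 days.
Total: 4570 days.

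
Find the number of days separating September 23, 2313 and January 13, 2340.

From September 23, 2313 to September 23, 2339: 26 years, of which 6 contain a Feb 29 — 20×365 + 6×366 = 9496 days.
September 2339: 30 − 23 = 7 days remain.
Then October (31), November (30), December (31): 31 + 30 + 31 = 92 days.
January 1–13, 2340: 13 days.
Residual: 112 days.
Total: 9608 days.

9608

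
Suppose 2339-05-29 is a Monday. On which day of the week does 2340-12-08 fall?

May 2339: 31 − 29 = 2 days remain.
Then 18 full months totalling 549 days.
December 1–8, 2340: 8 days.
Total: 2 + 549 + 8 = 559 days.
559 mod 7 = 6, so 6 days after Monday is Sunday.

Sunday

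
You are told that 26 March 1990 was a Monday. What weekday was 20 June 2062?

From March 26, 1990 to March 26, 2062: 72 years, of which 18 contain a Feb 29 — 54×365 + 18×366 = 26298 days.
(2000 is a leap year (divisible by 400).)
March 2062: 31 − 26 = 5 days remain.
Then April (30), May (31): 30 + 31 = 61 days.
June 1–20, 2062: 20 days.
Residual: 86 days.
Total: 26384 days.
26384 mod 7 = 1, so 1 day after Monday is Tuesday.

Tuesday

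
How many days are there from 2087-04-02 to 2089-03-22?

Day-of-year of April 2, 2087: 92.
Day-of-year of March 22, 2089: 81.
2087 has 365 days, so 365 − 92 = 273 days remain in 2087.
Full years: 2088: 366. Sum = 366.
Total: 273 + 366 + 81 = 720 days.

720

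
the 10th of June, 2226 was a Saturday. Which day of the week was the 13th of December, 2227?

Thursday

June 10, 2226 → June 10, 2227: 365 days.
June 2227: 30 − 10 = 20 days remain.
Then July (31), August (31), September (30), October (31), November (30): 31 + 31 + 30 + 31 + 30 = 153 days.
December 1–13, 2227: 13 days.
Residual: 186 days.
Total: 551 days.
551 mod 7 = 5, so 5 days after Saturday is Thursday.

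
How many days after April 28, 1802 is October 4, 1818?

6003

From April 28, 1802 to April 28, 1818: 16 years, of which 4 contain a Feb 29 — 12×365 + 4×366 = 5844 days.
April 1818: 30 − 28 = 2 days remain.
Then May (31), June (30), July (31), August (31), September (30): 31 + 30 + 31 + 31 + 30 = 153 days.
October 1–4, 1818: 4 days.
Residual: 159 days.
Total: 6003 days.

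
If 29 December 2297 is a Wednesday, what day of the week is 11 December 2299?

Day-of-year of December 29, 2297: 363.
Day-of-year of December 11, 2299: 345.
2297 has 365 days, so 365 − 363 = 2 days remain in 2297.
Full years: 2298: 365. Sum = 365.
Total: 2 + 365 + 345 = 712 days.
712 mod 7 = 5, so 5 days after Wednesday is Monday.

Monday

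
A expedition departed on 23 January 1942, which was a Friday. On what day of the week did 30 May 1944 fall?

Tuesday

January 1942: 31 − 23 = 8 days remain.
Then 27 full months totalling 820 days.
May 1–30, 1944: 30 days.
Total: 8 + 820 + 30 = 858 days.
858 mod 7 = 4, so 4 days after Friday is Tuesday.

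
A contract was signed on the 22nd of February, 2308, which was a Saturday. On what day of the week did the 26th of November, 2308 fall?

Thursday

February 2308: 29 − 22 = 7 days remain (2308 is a leap year, so February has 29 days).
Then March (31), April (30), May (31), June (30), July (31), August (31), September (30), October (31): 31 + 30 + 31 + 30 + 31 + 31 + 30 + 31 = 245 days.
November 1–26, 2308: 26 days.
Total: 7 + 245 + 26 = 278 days.
278 mod 7 = 5, so 5 days after Saturday is Thursday.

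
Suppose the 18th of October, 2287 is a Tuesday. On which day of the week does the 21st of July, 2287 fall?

Count forward from the earlier date (July 21, 2287) to the later (October 18, 2287):
July 2287: 31 − 21 = 10 days remain.
Then August (31), September (30): 31 + 30 = 61 days.
October 1–18, 2287: 18 days.
Total: 10 + 61 + 18 = 89 days.
89 mod 7 = 5, so 5 days before Tuesday is Thursday.

Thursday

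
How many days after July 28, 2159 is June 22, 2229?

25531

From July 28, 2159 to July 28, 2228: 69 years, of which 17 contain a Feb 29 — 52×365 + 17×366 = 25202 days.
(2200 is not a leap year (divisible by 100 but not 400).)
July 2228: 31 − 28 = 3 days remain.
Then 10 full months totalling 304 days.
June 1–22, 2229: 22 days.
Residual: 329 days.
Total: 25531 days.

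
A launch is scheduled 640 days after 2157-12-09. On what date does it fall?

2159-09-10

Count 640 days after December 9, 2157:
December 2157: 31 − 9 = 22 days remain.
Then 20 full months totalling 608 days.
September 1–10, 2159: 10 days.
Total: 22 + 608 + 10 = 640 days.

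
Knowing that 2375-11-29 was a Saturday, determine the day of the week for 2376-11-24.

Wednesday

November 2375: 30 − 29 = 1 day remains.
Then 11 full months totalling 336 days.
November 1–24, 2376: 24 days.
Residual: 361 days.
Total: 361 days.
361 mod 7 = 4, so 4 days after Saturday is Wednesday.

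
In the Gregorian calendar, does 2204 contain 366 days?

2204 is a leap year.

Yes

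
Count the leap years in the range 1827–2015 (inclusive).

46

Years divisible by 4: 1828, 1832, …, 2012 — 47 in all.
Of these, 1900 is divisible by 100 but not 400, so not leap.
2000 is divisible by 400, so still leap.
Leap years: 47 − 1 = 46.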